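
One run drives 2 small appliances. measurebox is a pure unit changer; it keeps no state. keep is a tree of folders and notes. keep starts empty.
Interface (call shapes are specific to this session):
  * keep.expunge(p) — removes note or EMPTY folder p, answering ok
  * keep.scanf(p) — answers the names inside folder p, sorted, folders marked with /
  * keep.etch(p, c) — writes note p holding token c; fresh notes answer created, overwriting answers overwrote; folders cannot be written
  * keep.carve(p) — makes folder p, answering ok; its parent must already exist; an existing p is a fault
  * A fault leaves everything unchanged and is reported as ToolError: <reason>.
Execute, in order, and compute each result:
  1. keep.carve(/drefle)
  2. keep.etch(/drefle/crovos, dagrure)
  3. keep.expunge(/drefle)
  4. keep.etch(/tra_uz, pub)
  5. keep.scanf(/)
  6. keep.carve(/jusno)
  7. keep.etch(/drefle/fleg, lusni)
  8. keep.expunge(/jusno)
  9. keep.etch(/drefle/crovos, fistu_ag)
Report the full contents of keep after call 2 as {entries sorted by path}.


Invoking carve on p=/drefle, → ok.
Calling etch on p=/drefle/crovos, c=dagrure, and observe created.
Now I run expunge on p=/drefle, which returns ToolError: not empty.
Invoking etch on p=/tra_uz, c=pub, and get created.
I use scanf on p=/, giving [drefle/, tra_uz].
Invoking carve on p=/jusno, and get ok.
I call etch on p=/drefle/fleg, c=lusni: created.
Next I call expunge on p=/jusno, and get ok.
Then etch on p=/drefle/crovos, c=fistu_ag: overwrote.

Answer: {drefle/, drefle/crovos=dagrure}


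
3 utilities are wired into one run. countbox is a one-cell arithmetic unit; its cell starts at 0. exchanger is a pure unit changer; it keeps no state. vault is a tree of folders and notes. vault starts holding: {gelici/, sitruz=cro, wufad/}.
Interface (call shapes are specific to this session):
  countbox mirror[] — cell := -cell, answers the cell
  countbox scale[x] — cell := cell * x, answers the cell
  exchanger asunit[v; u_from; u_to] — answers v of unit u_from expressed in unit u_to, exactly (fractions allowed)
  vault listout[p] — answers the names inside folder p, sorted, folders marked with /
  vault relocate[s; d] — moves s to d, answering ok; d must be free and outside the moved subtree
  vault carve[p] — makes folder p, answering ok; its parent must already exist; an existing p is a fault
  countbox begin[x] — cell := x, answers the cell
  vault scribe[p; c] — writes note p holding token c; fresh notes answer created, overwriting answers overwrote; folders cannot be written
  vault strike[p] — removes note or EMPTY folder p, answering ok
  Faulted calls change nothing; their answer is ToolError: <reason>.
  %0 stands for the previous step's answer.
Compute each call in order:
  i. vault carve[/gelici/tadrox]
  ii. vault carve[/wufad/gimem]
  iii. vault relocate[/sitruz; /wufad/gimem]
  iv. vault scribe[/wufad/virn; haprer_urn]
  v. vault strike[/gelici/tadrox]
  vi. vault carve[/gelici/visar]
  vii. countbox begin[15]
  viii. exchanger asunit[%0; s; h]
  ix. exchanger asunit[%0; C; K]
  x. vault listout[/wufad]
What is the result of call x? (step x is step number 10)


Act: vault carve[p→/gelici/tadrox]
Obs: ok
Act: vault carve[p→/wufad/gimem]
Obs: ok
Act: vault relocate[s→/sitruz; d→/wufad/gimem]
Obs: ToolError: exists
Act: vault scribe[p→/wufad/virn; c→haprer_urn]
Obs: created
Act: vault strike[p→/gelici/tadrox]
Obs: ok
Act: vault carve[p→/gelici/visar]
Obs: ok
Act: countbox begin[x→15]
Obs: 15
Act: exchanger asunit[v→%0; u_from→s; u_to→h]
Obs: 1/240
Act: exchanger asunit[v→%0; u_from→C; u_to→K]
Obs: 65557/240
Act: vault listout[p→/wufad]
Obs: [gimem/, virn]

Answer: [gimem/, virn]


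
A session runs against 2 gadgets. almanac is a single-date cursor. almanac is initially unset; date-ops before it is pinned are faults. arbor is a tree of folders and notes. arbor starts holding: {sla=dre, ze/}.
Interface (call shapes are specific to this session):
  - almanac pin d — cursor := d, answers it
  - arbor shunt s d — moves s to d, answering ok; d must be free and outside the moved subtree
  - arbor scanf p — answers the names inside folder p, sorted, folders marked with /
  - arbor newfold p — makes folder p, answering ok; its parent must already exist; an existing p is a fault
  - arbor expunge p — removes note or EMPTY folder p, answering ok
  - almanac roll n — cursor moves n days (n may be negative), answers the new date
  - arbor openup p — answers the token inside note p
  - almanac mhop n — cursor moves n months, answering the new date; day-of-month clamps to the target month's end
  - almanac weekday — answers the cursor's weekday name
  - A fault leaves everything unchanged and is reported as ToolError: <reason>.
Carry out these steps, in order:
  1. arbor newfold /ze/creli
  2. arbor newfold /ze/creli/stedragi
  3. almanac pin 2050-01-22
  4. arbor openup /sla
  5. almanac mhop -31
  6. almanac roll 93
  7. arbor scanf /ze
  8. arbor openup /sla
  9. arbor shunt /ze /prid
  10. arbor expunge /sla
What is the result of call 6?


[in] arbor newfold p: /ze/creli
[out] ok
[in] arbor newfold p: /ze/creli/stedragi
[out] ok
[in] almanac pin d: 2050-01-22
[out] 2050-01-22
[in] arbor openup p: /sla
[out] dre
[in] almanac mhop n: -31
[out] 2047-06-22
[in] almanac roll n: 93
[out] 2047-09-23
[in] arbor scanf p: /ze
[out] [creli/]
[in] arbor openup p: /sla
[out] dre
[in] arbor shunt s: /ze d: /prid
[out] ok
[in] arbor expunge p: /sla
[out] ok

Answer: 2047-09-23


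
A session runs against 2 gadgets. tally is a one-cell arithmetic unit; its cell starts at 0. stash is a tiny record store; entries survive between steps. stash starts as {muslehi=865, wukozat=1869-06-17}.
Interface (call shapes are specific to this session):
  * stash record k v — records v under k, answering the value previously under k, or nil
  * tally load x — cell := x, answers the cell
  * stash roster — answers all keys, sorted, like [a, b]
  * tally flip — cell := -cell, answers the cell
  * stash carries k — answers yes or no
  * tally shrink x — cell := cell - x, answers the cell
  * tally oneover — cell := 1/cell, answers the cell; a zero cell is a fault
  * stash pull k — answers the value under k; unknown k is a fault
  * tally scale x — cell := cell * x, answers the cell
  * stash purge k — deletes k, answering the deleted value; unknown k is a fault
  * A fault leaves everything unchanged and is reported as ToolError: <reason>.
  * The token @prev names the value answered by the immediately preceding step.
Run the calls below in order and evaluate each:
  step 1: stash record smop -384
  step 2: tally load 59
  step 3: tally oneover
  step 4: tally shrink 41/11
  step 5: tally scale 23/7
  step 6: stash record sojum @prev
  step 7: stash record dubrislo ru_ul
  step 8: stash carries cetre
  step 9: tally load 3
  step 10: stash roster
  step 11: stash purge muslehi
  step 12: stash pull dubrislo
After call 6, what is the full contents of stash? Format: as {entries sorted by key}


Now I run stash record with k: smop, v: -384, and get nil.
Invoking tally load with x: 59, and observe 59.
Now I run tally oneover(): 1/59.
Next I call tally shrink with x: 41/11, and observe -2408/649.
Then tally scale with x: 23/7, and see -7912/649.
I use stash record with k: sojum, v: @prev, which returns nil.
Now I run stash record with k: dubrislo, v: ru_ul, and see nil.
Then stash carries with k: cetre, and see no.
Invoking tally load with x: 3, and see 3.
I try stash roster(), — result: [dubrislo, muslehi, smop, sojum, wukozat].
Using stash purge with k: muslehi, and observe 865.
Calling stash pull with k: dubrislo, and get ru_ul.

Answer: {muslehi=865, smop=-384, sojum=-7912/649, wukozat=1869-06-17}


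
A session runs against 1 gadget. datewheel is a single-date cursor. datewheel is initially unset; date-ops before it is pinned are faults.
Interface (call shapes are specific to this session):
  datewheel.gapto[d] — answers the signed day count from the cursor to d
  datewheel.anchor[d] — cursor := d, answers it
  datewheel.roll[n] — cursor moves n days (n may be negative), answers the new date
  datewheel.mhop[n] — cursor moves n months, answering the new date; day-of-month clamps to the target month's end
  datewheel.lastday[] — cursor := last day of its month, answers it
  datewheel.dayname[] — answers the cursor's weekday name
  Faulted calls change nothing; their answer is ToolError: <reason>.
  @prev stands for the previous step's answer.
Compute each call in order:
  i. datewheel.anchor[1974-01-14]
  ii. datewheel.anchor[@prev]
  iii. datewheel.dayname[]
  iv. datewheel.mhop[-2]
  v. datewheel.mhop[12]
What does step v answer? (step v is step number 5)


> datewheel.anchor 1974-01-14
[out] 1974-01-14
> datewheel.anchor @prev
[out] 1974-01-14
> datewheel.dayname
[out] Monday
> datewheel.mhop -2
[out] 1973-11-14
> datewheel.mhop 12
[out] 1974-11-14

Answer: 1974-11-14


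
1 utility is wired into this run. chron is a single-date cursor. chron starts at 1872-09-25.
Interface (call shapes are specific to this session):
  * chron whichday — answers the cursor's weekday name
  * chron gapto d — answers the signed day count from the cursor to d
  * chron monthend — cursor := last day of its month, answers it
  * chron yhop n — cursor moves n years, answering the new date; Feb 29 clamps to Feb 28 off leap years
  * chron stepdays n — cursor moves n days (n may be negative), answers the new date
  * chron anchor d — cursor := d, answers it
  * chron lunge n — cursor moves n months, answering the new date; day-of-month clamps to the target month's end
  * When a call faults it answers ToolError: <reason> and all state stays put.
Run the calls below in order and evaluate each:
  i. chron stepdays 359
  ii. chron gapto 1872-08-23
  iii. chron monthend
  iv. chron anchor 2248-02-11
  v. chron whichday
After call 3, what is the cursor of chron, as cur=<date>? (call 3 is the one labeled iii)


Next I call chron stepdays using n='359', — result: 1873-09-19.
Then chron gapto using d='1872-08-23', and get -392.
I use chron monthend(), and get 1873-09-30.
I try chron anchor using d='2248-02-11', and observe 2248-02-11.
I run chron whichday(), → Friday.

Answer: cur=1873-09-30


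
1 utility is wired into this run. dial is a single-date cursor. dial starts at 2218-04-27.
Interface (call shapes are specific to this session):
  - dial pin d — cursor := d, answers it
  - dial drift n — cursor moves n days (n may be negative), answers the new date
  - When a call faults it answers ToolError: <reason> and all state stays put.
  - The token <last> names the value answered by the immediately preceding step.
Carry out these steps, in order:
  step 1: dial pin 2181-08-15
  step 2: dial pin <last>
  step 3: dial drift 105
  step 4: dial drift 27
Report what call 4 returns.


·→ dial pin(2181-08-15)
·← 2181-08-15
·→ dial pin(<last>)
·← 2181-08-15
·→ dial drift(105)
·← 2181-11-28
·→ dial drift(27)
·← 2181-12-25

Answer: 2181-12-25


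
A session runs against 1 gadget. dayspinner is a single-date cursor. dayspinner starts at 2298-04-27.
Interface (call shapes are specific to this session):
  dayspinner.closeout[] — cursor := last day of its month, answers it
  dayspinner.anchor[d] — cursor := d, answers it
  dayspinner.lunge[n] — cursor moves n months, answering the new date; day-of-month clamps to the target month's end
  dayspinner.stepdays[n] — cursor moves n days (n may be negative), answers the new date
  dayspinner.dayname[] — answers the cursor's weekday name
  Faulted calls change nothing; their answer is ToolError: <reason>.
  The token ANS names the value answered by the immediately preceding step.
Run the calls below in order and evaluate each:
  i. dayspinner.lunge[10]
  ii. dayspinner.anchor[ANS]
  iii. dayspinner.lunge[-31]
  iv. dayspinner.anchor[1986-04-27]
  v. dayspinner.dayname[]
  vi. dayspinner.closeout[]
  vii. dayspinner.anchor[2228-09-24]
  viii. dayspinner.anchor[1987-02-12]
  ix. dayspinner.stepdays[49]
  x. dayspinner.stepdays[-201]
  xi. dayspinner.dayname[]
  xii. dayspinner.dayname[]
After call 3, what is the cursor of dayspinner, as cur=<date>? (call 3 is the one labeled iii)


Answer: cur=2296-07-27

Derivation:
→ lunge(n→10)
← 2299-02-27
→ anchor(d→ANS)
← 2299-02-27
→ lunge(n→-31)
← 2296-07-27
→ anchor(d→1986-04-27)
← 1986-04-27
→ dayname()
← Sunday
→ closeout()
← 1986-04-30
→ anchor(d→2228-09-24)
← 2228-09-24
→ anchor(d→1987-02-12)
← 1987-02-12
→ stepdays(n→49)
← 1987-04-02
→ stepdays(n→-201)
← 1986-09-13
→ dayname()
← Saturday
→ dayname()
← Saturday


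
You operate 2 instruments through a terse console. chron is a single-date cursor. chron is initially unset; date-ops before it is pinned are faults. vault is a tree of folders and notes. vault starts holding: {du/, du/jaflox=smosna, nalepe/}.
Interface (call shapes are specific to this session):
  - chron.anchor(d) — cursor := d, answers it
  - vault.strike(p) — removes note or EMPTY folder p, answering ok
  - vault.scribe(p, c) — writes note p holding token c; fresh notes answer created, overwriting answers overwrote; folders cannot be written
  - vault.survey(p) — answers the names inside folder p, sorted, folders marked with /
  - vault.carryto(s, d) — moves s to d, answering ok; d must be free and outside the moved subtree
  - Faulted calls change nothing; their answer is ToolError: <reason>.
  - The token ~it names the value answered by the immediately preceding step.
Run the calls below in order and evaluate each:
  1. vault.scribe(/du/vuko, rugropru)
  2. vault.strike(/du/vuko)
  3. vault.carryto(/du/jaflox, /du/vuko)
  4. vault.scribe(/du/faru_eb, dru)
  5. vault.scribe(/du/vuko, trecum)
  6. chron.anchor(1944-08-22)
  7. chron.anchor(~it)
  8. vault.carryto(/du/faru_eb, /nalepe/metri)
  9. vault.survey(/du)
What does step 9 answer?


Answer: [vuko]

Derivation:
~$ vault.scribe p→/du/vuko c→rugropru
= created
~$ vault.strike p→/du/vuko
= ok
~$ vault.carryto s→/du/jaflox d→/du/vuko
= ok
~$ vault.scribe p→/du/faru_eb c→dru
= created
~$ vault.scribe p→/du/vuko c→trecum
= overwrote
~$ chron.anchor d→1944-08-22
= 1944-08-22
~$ chron.anchor d→~it
= 1944-08-22
~$ vault.carryto s→/du/faru_eb d→/nalepe/metri
= ok
~$ vault.survey p→/du
= [vuko]


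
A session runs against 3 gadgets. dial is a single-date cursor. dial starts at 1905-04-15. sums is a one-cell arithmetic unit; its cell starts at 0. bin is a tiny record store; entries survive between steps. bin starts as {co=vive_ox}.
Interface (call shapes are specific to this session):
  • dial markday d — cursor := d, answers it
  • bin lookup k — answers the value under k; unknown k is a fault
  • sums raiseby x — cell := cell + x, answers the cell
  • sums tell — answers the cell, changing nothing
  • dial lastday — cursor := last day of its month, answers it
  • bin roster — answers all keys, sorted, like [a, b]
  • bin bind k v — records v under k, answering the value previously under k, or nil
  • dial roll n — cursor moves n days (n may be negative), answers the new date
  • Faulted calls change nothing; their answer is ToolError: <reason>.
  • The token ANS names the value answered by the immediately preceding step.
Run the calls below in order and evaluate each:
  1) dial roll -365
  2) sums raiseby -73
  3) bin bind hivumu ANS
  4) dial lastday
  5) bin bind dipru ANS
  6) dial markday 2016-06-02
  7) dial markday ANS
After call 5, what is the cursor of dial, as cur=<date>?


$ dial roll n='-365'
[out] 1904-04-15
$ sums raiseby x='-73'
[out] -73
$ bin bind k='hivumu' v='ANS'
[out] nil
$ dial lastday
[out] 1904-04-30
$ bin bind k='dipru' v='ANS'
[out] nil
$ dial markday d='2016-06-02'
[out] 2016-06-02
$ dial markday d='ANS'
[out] 2016-06-02

Answer: cur=1904-04-30


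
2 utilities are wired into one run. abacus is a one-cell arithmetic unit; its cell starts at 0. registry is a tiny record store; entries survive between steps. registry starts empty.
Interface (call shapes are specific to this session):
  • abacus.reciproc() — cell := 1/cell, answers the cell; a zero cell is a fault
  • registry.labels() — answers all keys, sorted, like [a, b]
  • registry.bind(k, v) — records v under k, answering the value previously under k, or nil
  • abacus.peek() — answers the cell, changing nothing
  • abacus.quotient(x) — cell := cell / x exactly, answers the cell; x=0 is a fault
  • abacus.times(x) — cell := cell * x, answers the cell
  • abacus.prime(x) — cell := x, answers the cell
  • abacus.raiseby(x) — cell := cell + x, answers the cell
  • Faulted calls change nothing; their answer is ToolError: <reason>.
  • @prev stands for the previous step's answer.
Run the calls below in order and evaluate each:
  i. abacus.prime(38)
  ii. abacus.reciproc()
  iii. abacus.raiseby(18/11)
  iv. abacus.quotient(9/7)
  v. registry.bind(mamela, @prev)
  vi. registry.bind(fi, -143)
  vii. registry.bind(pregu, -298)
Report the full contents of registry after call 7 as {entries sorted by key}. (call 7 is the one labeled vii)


! abacus.prime(x: 38) -> 38
! abacus.reciproc() -> 1/38
! abacus.raiseby(x: 18/11) -> 695/418
! abacus.quotient(x: 9/7) -> 4865/3762
! registry.bind(k: mamela, v: @prev) -> nil
! registry.bind(k: fi, v: -143) -> nil
! registry.bind(k: pregu, v: -298) -> nil

Answer: {fi=-143, mamela=4865/3762, pregu=-298}


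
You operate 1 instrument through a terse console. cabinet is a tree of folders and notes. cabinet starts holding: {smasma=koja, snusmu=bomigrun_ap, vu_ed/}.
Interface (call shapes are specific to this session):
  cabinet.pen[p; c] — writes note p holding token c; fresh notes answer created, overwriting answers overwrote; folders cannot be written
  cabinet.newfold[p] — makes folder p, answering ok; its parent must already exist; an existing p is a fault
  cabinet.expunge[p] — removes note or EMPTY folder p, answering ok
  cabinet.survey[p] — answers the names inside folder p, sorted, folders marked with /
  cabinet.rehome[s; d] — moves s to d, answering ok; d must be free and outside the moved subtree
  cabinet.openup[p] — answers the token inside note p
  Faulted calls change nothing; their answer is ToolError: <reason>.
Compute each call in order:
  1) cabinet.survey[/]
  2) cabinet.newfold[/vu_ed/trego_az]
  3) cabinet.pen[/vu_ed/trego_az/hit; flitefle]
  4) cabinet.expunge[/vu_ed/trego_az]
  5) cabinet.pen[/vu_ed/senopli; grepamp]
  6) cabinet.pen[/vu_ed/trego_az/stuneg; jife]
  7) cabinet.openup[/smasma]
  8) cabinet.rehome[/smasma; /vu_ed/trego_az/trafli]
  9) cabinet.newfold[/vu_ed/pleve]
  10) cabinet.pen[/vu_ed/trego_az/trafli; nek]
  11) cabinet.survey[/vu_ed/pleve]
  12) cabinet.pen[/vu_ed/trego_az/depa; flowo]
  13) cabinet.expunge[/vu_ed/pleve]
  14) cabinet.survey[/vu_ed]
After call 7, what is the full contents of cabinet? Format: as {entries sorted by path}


Answer: {smasma=koja, snusmu=bomigrun_ap, vu_ed/, vu_ed/senopli=grepamp, vu_ed/trego_az/, vu_ed/trego_az/hit=flitefle, vu_ed/trego_az/stuneg=jife}

Derivation:
;; cabinet.survey(p='/') ~> [smasma, snusmu, vu_ed/]
;; cabinet.newfold(p='/vu_ed/trego_az') ~> ok
;; cabinet.pen(p='/vu_ed/trego_az/hit', c='flitefle') ~> created
;; cabinet.expunge(p='/vu_ed/trego_az') ~> ToolError: not empty
;; cabinet.pen(p='/vu_ed/senopli', c='grepamp') ~> created
;; cabinet.pen(p='/vu_ed/trego_az/stuneg', c='jife') ~> created
;; cabinet.openup(p='/smasma') ~> koja
;; cabinet.rehome(s='/smasma', d='/vu_ed/trego_az/trafli') ~> ok
;; cabinet.newfold(p='/vu_ed/pleve') ~> ok
;; cabinet.pen(p='/vu_ed/trego_az/trafli', c='nek') ~> overwrote
;; cabinet.survey(p='/vu_ed/pleve') ~> []
;; cabinet.pen(p='/vu_ed/trego_az/depa', c='flowo') ~> created
;; cabinet.expunge(p='/vu_ed/pleve') ~> ok
;; cabinet.survey(p='/vu_ed') ~> [senopli, trego_az/]


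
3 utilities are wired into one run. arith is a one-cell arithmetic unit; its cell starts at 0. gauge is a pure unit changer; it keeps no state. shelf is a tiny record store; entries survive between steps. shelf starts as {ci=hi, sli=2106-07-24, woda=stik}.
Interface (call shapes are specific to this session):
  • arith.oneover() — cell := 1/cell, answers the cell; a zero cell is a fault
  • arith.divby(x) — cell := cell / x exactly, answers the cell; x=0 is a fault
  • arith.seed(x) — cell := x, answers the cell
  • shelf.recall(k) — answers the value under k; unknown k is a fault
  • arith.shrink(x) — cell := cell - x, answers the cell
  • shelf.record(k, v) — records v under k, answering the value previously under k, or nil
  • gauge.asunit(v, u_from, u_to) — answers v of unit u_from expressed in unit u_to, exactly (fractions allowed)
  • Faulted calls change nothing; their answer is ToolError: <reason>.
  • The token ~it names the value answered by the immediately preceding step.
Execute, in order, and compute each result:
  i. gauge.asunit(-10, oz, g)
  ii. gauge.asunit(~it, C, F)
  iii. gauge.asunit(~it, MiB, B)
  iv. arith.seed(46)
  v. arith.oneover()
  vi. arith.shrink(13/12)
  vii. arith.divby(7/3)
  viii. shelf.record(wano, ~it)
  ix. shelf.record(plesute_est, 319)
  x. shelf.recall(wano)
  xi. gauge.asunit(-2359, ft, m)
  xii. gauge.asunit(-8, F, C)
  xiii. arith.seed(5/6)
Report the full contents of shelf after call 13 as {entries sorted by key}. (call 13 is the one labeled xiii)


Answer: {ci=hi, plesute_est=319, sli=2106-07-24, wano=-293/644, woda=stik}

Derivation:
Act: gauge.asunit[v→-10; u_from→oz; u_to→g]
Obs: -45359237/160000
Act: gauge.asunit[v→~it; u_from→C; u_to→F]
Obs: -382633133/800000
Act: gauge.asunit[v→~it; u_from→MiB; u_to→B]
Obs: -1567265312768/3125
Act: arith.seed[x→46]
Obs: 46
Act: arith.oneover[]
Obs: 1/46
Act: arith.shrink[x→13/12]
Obs: -293/276
Act: arith.divby[x→7/3]
Obs: -293/644
Act: shelf.record[k→wano; v→~it]
Obs: nil
Act: shelf.record[k→plesute_est; v→319]
Obs: nil
Act: shelf.recall[k→wano]
Obs: -293/644
Act: gauge.asunit[v→-2359; u_from→ft; u_to→m]
Obs: -898779/1250
Act: gauge.asunit[v→-8; u_from→F; u_to→C]
Obs: -200/9
Act: arith.seed[x→5/6]
Obs: 5/6


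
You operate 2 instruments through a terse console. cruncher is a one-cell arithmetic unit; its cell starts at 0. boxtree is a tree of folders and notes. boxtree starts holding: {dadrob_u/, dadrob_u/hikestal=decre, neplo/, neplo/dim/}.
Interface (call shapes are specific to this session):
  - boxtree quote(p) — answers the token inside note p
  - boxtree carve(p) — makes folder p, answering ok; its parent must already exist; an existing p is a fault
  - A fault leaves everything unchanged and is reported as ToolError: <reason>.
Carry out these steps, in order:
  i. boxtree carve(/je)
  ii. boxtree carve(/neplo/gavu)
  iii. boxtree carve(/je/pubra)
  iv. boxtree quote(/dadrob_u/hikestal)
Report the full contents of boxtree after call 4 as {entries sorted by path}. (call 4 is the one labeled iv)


I run boxtree carve using p→/je, giving ok.
Now I run boxtree carve using p→/neplo/gavu, → ok.
I invoke boxtree carve using p→/je/pubra, yielding ok.
Next I call boxtree quote using p→/dadrob_u/hikestal, giving decre.

Answer: {dadrob_u/, dadrob_u/hikestal=decre, je/, je/pubra/, neplo/, neplo/dim/, neplo/gavu/}


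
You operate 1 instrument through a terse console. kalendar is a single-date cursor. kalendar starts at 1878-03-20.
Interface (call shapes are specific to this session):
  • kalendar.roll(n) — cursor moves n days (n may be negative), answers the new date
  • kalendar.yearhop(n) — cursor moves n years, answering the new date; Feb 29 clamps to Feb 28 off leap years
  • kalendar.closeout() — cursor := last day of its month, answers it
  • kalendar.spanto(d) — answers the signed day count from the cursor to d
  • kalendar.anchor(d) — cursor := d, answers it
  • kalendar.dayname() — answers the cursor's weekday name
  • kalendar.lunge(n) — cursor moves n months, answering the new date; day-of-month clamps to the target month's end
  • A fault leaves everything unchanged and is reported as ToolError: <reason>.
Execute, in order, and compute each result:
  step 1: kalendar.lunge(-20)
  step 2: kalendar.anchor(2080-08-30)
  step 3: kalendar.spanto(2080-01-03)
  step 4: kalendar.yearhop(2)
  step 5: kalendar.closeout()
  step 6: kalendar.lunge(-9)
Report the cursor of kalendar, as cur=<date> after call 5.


Answer: cur=2082-08-31

Derivation:
I use lunge using n: -20, giving 1876-07-20.
I invoke anchor using d: 2080-08-30: 2080-08-30.
I invoke spanto using d: 2080-01-03, — result: -240.
Calling yearhop using n: 2, — result: 2082-08-30.
I use closeout(), yielding 2082-08-31.
Calling lunge using n: -9, and get 2081-11-30.


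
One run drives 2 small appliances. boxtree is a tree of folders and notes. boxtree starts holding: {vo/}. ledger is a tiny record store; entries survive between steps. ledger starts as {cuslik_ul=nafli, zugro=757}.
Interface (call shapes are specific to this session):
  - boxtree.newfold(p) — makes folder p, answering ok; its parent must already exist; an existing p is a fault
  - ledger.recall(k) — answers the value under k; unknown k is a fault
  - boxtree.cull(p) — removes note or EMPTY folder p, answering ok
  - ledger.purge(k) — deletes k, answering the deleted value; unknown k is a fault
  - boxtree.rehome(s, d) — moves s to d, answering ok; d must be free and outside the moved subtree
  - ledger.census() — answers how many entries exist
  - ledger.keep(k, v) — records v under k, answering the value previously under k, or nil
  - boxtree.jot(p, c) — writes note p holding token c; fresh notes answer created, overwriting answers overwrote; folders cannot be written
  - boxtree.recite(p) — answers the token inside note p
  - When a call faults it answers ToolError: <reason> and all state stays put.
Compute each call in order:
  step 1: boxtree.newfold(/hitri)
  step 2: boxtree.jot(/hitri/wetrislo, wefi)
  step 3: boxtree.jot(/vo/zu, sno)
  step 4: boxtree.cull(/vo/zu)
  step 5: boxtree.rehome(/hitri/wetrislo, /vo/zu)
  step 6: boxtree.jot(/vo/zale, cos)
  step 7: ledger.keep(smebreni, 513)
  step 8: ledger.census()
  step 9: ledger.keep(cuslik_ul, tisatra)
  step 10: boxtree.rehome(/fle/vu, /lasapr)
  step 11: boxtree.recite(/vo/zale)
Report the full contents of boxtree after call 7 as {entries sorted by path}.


Answer: {hitri/, vo/, vo/zale=cos, vo/zu=wefi}

Derivation:
-> boxtree.newfold(p=/hitri)
<- ok
-> boxtree.jot(p=/hitri/wetrislo, c=wefi)
<- created
-> boxtree.jot(p=/vo/zu, c=sno)
<- created
-> boxtree.cull(p=/vo/zu)
<- ok
-> boxtree.rehome(s=/hitri/wetrislo, d=/vo/zu)
<- ok
-> boxtree.jot(p=/vo/zale, c=cos)
<- created
-> ledger.keep(k=smebreni, v=513)
<- nil
-> ledger.census()
<- 3
-> ledger.keep(k=cuslik_ul, v=tisatra)
<- nafli
-> boxtree.rehome(s=/fle/vu, d=/lasapr)
<- ToolError: not found
-> boxtree.recite(p=/vo/zale)
<- cos


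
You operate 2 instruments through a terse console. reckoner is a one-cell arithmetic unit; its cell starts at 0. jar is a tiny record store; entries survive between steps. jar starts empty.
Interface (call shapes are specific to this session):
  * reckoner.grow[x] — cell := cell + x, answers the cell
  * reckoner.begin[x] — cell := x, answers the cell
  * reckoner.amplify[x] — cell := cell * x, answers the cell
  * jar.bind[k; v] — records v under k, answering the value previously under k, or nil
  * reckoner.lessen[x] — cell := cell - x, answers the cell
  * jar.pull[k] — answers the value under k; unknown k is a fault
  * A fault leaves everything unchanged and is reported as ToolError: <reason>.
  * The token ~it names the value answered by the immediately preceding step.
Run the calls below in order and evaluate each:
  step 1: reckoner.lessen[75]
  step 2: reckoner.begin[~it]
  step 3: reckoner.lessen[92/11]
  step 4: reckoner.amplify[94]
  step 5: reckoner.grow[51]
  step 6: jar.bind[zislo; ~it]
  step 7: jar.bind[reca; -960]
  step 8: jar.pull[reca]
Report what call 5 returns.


Using reckoner.lessen on x: 75, and get -75.
Invoking reckoner.begin on x: ~it: -75.
I invoke reckoner.lessen on x: 92/11, yielding -917/11.
I try reckoner.amplify on x: 94, which returns -86198/11.
I run reckoner.grow on x: 51, which returns -85637/11.
Next I call jar.bind on k: zislo, v: ~it, and see nil.
Invoking jar.bind on k: reca, v: -960, yielding nil.
I use jar.pull on k: reca, and observe -960.

Answer: -85637/11


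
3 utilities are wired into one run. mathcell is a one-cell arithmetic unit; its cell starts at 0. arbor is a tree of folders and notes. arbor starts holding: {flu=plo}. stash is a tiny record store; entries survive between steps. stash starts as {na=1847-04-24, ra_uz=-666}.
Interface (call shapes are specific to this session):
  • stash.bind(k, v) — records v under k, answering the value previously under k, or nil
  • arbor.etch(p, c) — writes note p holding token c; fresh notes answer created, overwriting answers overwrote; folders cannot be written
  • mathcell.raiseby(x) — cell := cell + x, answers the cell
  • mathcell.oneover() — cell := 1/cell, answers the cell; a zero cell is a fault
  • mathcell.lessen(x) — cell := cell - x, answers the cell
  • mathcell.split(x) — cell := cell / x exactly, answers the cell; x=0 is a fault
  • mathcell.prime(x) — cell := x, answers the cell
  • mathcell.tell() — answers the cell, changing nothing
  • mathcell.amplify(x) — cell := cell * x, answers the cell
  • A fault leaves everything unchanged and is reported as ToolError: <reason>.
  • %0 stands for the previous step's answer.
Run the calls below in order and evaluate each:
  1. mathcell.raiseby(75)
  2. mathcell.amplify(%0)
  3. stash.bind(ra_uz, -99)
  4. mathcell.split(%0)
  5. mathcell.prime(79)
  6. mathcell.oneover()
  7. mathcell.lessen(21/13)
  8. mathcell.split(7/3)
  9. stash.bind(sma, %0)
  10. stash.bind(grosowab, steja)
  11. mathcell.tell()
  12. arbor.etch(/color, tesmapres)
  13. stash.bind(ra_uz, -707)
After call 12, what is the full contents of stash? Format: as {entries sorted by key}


Answer: {grosowab=steja, na=1847-04-24, ra_uz=-99, sma=-4938/7189}

Derivation:
·→ mathcell.raiseby(75)
·← 75
·→ mathcell.amplify(%0)
·← 5625
·→ stash.bind(ra_uz, -99)
·← -666
·→ mathcell.split(%0)
·← -625/74
·→ mathcell.prime(79)
·← 79
·→ mathcell.oneover()
·← 1/79
·→ mathcell.lessen(21/13)
·← -1646/1027
·→ mathcell.split(7/3)
·← -4938/7189
·→ stash.bind(sma, %0)
·← nil
·→ stash.bind(grosowab, steja)
·← nil
·→ mathcell.tell()
·← -4938/7189
·→ arbor.etch(/color, tesmapres)
·← created
·→ stash.bind(ra_uz, -707)
·← -99


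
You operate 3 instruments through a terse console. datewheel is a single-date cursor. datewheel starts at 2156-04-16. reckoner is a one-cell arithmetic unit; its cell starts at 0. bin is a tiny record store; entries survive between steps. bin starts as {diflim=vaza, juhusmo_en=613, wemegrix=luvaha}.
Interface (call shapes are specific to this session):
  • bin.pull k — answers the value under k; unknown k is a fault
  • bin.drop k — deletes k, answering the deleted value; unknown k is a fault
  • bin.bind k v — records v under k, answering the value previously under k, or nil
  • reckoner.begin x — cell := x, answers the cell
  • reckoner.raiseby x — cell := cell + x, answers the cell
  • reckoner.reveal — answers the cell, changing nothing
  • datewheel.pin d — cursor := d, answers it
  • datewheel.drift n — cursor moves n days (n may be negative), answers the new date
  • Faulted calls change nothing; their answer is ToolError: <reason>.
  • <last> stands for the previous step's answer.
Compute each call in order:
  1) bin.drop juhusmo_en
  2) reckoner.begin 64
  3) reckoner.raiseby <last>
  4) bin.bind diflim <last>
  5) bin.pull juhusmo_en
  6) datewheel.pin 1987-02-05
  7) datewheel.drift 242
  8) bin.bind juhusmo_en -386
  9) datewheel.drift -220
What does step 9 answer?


Do: bin.drop[k→juhusmo_en]
See: 613
Do: reckoner.begin[x→64]
See: 64
Do: reckoner.raiseby[x→<last>]
See: 128
Do: bin.bind[k→diflim; v→<last>]
See: vaza
Do: bin.pull[k→juhusmo_en]
See: ToolError: no such key juhusmo_en
Do: datewheel.pin[d→1987-02-05]
See: 1987-02-05
Do: datewheel.drift[n→242]
See: 1987-10-05
Do: bin.bind[k→juhusmo_en; v→-386]
See: nil
Do: datewheel.drift[n→-220]
See: 1987-02-27

Answer: 1987-02-27


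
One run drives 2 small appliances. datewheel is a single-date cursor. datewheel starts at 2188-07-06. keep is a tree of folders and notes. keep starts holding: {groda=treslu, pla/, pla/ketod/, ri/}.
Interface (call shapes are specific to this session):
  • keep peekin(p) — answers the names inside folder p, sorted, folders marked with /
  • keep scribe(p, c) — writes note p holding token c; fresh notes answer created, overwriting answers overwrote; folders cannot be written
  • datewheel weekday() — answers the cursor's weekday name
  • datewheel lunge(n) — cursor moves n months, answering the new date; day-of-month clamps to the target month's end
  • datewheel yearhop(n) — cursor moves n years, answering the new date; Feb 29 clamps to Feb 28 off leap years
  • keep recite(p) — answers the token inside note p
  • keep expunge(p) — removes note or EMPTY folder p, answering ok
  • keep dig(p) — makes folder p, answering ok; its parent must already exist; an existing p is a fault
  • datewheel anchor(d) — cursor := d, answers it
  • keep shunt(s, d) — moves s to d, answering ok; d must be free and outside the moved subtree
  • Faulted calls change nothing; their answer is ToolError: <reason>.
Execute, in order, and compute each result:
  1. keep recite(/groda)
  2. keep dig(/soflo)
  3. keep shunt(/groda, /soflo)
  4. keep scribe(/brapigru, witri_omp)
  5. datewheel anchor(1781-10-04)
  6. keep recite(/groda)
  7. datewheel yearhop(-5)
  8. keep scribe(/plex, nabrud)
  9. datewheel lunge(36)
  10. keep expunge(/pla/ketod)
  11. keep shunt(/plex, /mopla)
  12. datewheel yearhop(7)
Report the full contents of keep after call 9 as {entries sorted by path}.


~$ keep recite p=/groda
  treslu
~$ keep dig p=/soflo
  ok
~$ keep shunt s=/groda d=/soflo
  ToolError: exists
~$ keep scribe p=/brapigru c=witri_omp
  created
~$ datewheel anchor d=1781-10-04
  1781-10-04
~$ keep recite p=/groda
  treslu
~$ datewheel yearhop n=-5
  1776-10-04
~$ keep scribe p=/plex c=nabrud
  created
~$ datewheel lunge n=36
  1779-10-04
~$ keep expunge p=/pla/ketod
  ok
~$ keep shunt s=/plex d=/mopla
  ok
~$ datewheel yearhop n=7
  1786-10-04

Answer: {brapigru=witri_omp, groda=treslu, pla/, pla/ketod/, plex=nabrud, ri/, soflo/}


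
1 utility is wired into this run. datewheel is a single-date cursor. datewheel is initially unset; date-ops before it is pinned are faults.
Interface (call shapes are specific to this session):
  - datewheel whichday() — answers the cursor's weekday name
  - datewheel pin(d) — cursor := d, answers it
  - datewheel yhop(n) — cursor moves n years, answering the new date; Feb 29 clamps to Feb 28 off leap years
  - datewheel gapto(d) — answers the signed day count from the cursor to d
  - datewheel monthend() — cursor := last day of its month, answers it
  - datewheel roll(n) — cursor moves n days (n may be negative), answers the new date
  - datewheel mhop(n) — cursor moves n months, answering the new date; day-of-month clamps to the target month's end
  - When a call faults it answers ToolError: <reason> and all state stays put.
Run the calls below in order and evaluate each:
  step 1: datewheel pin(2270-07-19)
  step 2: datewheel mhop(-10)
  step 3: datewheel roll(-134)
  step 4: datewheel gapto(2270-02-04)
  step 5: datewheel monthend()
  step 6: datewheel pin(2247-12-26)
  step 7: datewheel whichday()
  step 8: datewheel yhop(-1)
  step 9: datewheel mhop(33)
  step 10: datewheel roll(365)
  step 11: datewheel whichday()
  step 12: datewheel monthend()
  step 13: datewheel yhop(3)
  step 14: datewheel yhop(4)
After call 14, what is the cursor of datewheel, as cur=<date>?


Answer: cur=2257-09-30

Derivation:
>>> datewheel pin d=2270-07-19
= 2270-07-19
>>> datewheel mhop n=-10
= 2269-09-19
>>> datewheel roll n=-134
= 2269-05-08
>>> datewheel gapto d=2270-02-04
= 272
>>> datewheel monthend
= 2269-05-31
>>> datewheel pin d=2247-12-26
= 2247-12-26
>>> datewheel whichday
= Sunday
>>> datewheel yhop n=-1
= 2246-12-26
>>> datewheel mhop n=33
= 2249-09-26
>>> datewheel roll n=365
= 2250-09-26
>>> datewheel whichday
= Thursday
>>> datewheel monthend
= 2250-09-30
>>> datewheel yhop n=3
= 2253-09-30
>>> datewheel yhop n=4
= 2257-09-30


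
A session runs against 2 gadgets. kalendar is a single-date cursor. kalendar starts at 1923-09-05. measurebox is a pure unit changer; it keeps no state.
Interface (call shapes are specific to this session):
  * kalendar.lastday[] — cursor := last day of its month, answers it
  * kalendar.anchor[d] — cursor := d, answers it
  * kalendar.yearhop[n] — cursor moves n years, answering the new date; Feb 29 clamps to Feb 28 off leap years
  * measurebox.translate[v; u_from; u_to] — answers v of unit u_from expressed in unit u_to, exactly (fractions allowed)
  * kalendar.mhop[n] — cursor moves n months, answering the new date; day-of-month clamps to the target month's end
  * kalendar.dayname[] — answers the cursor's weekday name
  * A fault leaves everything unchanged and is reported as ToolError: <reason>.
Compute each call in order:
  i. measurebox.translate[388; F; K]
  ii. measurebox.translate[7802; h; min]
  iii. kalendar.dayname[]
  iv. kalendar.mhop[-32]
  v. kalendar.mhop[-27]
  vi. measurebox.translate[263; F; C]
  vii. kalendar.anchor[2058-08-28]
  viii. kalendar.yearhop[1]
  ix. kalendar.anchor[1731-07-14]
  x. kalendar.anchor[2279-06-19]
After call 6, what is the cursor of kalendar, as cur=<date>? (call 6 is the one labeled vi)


I run measurebox.translate with v: 388, u_from: F, u_to: K: 84767/180.
Invoking measurebox.translate with v: 7802, u_from: h, u_to: min, and see 468120.
I call kalendar.dayname, → Wednesday.
Next I call kalendar.mhop with n: -32, which returns 1921-01-05.
Next I call kalendar.mhop with n: -27: 1918-10-05.
I run measurebox.translate with v: 263, u_from: F, u_to: C, and observe 385/3.
I invoke kalendar.anchor with d: 2058-08-28, — result: 2058-08-28.
I invoke kalendar.yearhop with n: 1, and see 2059-08-28.
Invoking kalendar.anchor with d: 1731-07-14: 1731-07-14.
Using kalendar.anchor with d: 2279-06-19, — result: 2279-06-19.

Answer: cur=1918-10-05


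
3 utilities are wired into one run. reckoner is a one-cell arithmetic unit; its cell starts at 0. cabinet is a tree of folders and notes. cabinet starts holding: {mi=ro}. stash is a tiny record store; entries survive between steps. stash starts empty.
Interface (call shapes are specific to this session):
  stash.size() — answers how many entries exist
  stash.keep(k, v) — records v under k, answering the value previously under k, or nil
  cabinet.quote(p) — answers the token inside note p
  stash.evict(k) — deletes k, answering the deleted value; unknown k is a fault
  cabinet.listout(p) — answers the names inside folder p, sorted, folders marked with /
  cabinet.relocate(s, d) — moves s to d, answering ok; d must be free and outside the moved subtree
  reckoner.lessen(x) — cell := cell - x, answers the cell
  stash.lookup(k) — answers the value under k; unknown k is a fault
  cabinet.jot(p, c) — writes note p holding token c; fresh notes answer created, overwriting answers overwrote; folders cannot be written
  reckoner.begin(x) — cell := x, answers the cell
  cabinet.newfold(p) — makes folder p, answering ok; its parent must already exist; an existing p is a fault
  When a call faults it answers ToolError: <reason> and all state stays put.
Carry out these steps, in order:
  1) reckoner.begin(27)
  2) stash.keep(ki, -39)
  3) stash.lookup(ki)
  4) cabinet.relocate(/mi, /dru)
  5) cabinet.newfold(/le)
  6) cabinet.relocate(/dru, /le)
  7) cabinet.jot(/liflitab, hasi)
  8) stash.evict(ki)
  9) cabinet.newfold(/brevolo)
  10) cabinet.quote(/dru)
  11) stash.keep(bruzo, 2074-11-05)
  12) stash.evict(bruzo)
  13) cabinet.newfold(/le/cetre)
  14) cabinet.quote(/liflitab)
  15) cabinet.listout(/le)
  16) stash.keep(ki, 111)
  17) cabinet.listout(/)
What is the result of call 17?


Answer: [brevolo/, dru, le/, liflitab]

Derivation:
% reckoner.begin(27) => 27
% stash.keep(ki, -39) => nil
% stash.lookup(ki) => -39
% cabinet.relocate(/mi, /dru) => ok
% cabinet.newfold(/le) => ok
% cabinet.relocate(/dru, /le) => ToolError: exists
% cabinet.jot(/liflitab, hasi) => created
% stash.evict(ki) => -39
% cabinet.newfold(/brevolo) => ok
% cabinet.quote(/dru) => ro
% stash.keep(bruzo, 2074-11-05) => nil
% stash.evict(bruzo) => 2074-11-05
% cabinet.newfold(/le/cetre) => ok
% cabinet.quote(/liflitab) => hasi
% cabinet.listout(/le) => [cetre/]
% stash.keep(ki, 111) => nil
% cabinet.listout(/) => [brevolo/, dru, le/, liflitab]
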